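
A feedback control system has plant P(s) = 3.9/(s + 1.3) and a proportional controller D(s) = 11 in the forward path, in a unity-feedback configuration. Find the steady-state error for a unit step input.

0.0294

The loop is type 0. Static position error constant K_pos = D(0)·P(0) = 11·3 = 33.
Steady-state error to a unit step: e_ss = 1/(1+K_pos) = 1/34 = 0.0294.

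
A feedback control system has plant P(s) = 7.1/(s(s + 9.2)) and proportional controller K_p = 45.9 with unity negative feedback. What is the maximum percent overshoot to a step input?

43.7%

The closed-loop denominator s² + 9.2s + 325.9 gives ω_n = √325.9 = 18.05 and ζ = 9.2/(2ω_n) = 0.2548.
%OS = 100·exp(−πζ/√(1−ζ²)) = 100·exp(−π·0.2548/√0.9351) = 43.7%.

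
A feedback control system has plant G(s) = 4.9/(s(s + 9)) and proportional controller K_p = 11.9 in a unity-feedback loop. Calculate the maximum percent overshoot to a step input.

10.1%

From 1 + K_pG(s) = 0: s² + 9s + 58.31 = 0 ⇒ ω_n = 7.636, ζ = 0.5893.
%OS = 100·exp(−πζ/√(1−ζ²)) = 100·exp(−π·0.5893/√0.6527) = 10.1%.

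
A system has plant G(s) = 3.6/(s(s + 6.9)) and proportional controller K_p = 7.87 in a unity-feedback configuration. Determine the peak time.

From 1 + K_pG(s) = 0: s² + 6.9s + 28.33 = 0 ⇒ ω_n = 5.323, ζ = 0.6482.
Damped frequency ω_d = ω_n√(1−ζ²) = 4.053 rad/s, so peak time T_p = π/ω_d = 0.775 s.

T_p = 0.775 s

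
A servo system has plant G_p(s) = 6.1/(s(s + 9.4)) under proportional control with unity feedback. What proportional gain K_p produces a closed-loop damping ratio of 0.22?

K_p = 74.8

Closed-loop characteristic equation: s² + 9.4s + K_p·6.1 = 0.
So ω_n = √(6.1K_p) and 2ζω_n = 9.4, giving ζ = 9.4/(2√(6.1K_p)).
Setting ζ = 0.22: √(6.1K_p) = 9.4/(2·0.22) = 21.36, so K_p = 456.4/6.1 = 74.8.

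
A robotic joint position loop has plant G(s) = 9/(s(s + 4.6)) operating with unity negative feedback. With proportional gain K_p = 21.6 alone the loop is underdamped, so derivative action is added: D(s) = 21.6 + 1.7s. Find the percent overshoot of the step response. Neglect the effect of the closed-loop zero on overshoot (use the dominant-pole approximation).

4.07%

Forward path: (21.6 + 1.7s)·9/(s(s+4.6)). The closed-loop characteristic equation is s² + (4.6 + 9·1.7)s + 9·21.6 = 0.
That is s² + 19.9s + 194.4 = 0, so ω_n = 13.94 rad/s and ζ = 19.9/(2·13.94) = 0.7136.
%OS = 100·exp(−πζ/√(1−ζ²)) = 4.07%.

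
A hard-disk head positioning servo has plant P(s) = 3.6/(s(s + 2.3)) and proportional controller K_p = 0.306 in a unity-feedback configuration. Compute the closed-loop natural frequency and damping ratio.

The closed-loop denominator is s(s+2.3) + 0.306·3.6 = s² + 2.3s + 1.102.
Matching s² + 2ζω_n s + ω_n²: ω_n = √1.102 = 1.05 rad/s and 2ζω_n = 2.3, so ζ = 2.3/(2·1.05) = 1.1.

ω_n = 1.05 rad/s, ζ = 1.1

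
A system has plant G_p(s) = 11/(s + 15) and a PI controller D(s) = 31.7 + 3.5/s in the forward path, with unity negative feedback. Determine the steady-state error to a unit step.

0

The open loop D(s)G_p(s) has a pole at the origin (type 1), so the static position error constant is infinite and e_ss = 1/(1+∞) = 0.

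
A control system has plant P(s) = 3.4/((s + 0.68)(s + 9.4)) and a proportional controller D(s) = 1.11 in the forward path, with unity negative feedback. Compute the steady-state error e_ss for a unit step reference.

The loop is type 0. Static position error constant K_pos = D(0)·P(0) = 1.11·0.5319 = 0.5904.
Steady-state error to a unit step: e_ss = 1/(1+K_pos) = 1/1.59 = 0.629.

0.629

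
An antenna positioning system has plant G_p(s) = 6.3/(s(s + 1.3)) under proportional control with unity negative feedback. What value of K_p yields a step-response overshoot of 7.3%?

K_p = 0.164

From %OS = 100·exp(−πζ/√(1−ζ²)) = 7.3%, ζ = −ln(0.073)/√(π²+ln²(0.073)) = 0.6401.
Characteristic equation s² + 1.3s + 6.3K_p = 0 gives ζ = 1.3/(2√(6.3K_p)).
Setting ζ = 0.6401: √(6.3K_p) = 1.3/(2·0.6401) = 1.015, so K_p = 1.031/6.3 = 0.164.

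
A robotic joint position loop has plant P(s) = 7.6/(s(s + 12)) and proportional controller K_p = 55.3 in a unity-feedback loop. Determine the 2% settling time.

T_s ≈ 0.667 s

Closed-loop characteristic equation: s² + 12s + 420.3 = 0, so ω_n = 20.5 rad/s and ζ = 12/(2·20.5) = 0.2927.
2% settling time T_s ≈ 4/(ζω_n) = 4/6 = 0.667 s.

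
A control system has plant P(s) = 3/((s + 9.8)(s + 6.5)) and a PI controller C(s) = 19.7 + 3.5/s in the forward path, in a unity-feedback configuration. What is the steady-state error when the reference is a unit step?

The open loop C(s)P(s) has a pole at the origin (type 1), so the static position error constant is infinite and e_ss = 1/(1+∞) = 0.

0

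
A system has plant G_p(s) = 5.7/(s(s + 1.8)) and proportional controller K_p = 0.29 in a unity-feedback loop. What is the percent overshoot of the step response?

From 1 + K_pG_p(s) = 0: s² + 1.8s + 1.653 = 0 ⇒ ω_n = 1.286, ζ = 0.7.
%OS = 100·exp(−πζ/√(1−ζ²)) = 100·exp(−π·0.7/√0.51) = 4.6%.

4.6%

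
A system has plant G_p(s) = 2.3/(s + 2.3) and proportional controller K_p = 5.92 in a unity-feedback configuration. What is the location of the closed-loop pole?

s = -15.92

Closed-loop transfer function: T(s) = K_p·G_p(s)/(1 + K_p·G_p(s)) = 13.62/(s + 2.3 + 13.62) = 13.62/(s + 15.92).
The closed-loop pole is at s = −15.92.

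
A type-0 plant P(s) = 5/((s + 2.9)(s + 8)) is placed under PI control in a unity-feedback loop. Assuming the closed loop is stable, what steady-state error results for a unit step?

0

The PI controller's integrator makes the forward path type 1, so e_ss to a step is zero.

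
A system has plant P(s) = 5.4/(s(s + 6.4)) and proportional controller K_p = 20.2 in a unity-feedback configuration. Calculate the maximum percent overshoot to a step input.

From 1 + K_pP(s) = 0: s² + 6.4s + 109.1 = 0 ⇒ ω_n = 10.44, ζ = 0.3064.
%OS = 100·exp(−πζ/√(1−ζ²)) = 100·exp(−π·0.3064/√0.9061) = 36.4%.

36.4%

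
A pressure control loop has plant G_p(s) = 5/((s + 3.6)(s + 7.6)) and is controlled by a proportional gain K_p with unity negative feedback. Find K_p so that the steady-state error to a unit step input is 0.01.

K_p = 542

For a type-0 loop with proportional control, e_ss = 1/(1 + K_p·G_p(0)).
G_p(0) = 0.1827. Require 1/(1 + K_p·0.1827) = 0.01, so 1 + 0.1827·K_p = 100.
K_p = (100 − 1)/0.1827 = 542.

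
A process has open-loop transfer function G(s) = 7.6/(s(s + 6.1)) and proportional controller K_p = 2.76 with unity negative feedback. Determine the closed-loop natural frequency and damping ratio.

ω_n = 4.58 rad/s, ζ = 0.666

With unity feedback the closed-loop characteristic equation is s² + 6.1s + 2.76·7.6 = s² + 6.1s + 20.98 = 0.
Matching s² + 2ζω_n s + ω_n²: ω_n = √20.98 = 4.58 rad/s and 2ζω_n = 6.1, so ζ = 6.1/(2·4.58) = 0.666.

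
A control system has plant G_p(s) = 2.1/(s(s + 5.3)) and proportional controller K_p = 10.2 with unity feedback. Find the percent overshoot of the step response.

Closed-loop characteristic equation: s² + 5.3s + 21.42 = 0, so ω_n = 4.628 rad/s and ζ = 5.3/(2·4.628) = 0.5726.
%OS = 100·exp(−πζ/√(1−ζ²)) = 100·exp(−π·0.5726/√0.6722) = 11.1%.

11.1%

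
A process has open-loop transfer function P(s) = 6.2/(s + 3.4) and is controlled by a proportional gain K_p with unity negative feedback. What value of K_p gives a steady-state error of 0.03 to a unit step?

K_p = 17.7

Steady-state error for a unit step on this type-0 loop is 1/(1 + K_p·P(0)).
P(0) = 1.824. Require 1/(1 + K_p·1.824) = 0.03, so 1 + 1.824·K_p = 33.33.
K_p = (33.33 − 1)/1.824 = 17.7.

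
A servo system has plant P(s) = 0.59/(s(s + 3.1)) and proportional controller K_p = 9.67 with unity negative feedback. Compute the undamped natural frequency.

ω_n = 2.39 rad/s

With unity feedback the closed-loop characteristic equation is s² + 3.1s + 9.67·0.59 = s² + 3.1s + 5.705 = 0.
So ω_n² = 5.705 ⇒ ω_n = 2.389 rad/s, and ζ = 3.1/(2ω_n) = 0.649.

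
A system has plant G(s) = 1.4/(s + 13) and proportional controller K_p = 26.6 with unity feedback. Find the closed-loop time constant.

τ = 0.0199 s

Closed-loop transfer function: T(s) = K_p·G(s)/(1 + K_p·G(s)) = 37.24/(s + 13 + 37.24) = 37.24/(s + 50.24).
Time constant τ = 1/50.24 = 0.0199 s.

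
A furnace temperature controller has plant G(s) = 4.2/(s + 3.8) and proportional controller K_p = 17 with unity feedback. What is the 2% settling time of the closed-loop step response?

T_s ≈ 0.0532 s

Closed-loop transfer function: T(s) = K_p·G(s)/(1 + K_p·G(s)) = 71.4/(s + 3.8 + 71.4) = 71.4/(s + 75.2).
Time constant τ = 1/75.2 = 0.0133 s, so the 2% settling time is about 4τ = 0.0532 s.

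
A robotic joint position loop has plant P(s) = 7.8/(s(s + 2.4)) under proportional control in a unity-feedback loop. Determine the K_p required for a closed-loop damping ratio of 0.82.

Closed-loop characteristic equation: s² + 2.4s + K_p·7.8 = 0.
So ω_n = √(7.8K_p) and 2ζω_n = 2.4, giving ζ = 2.4/(2√(7.8K_p)).
Setting ζ = 0.82: √(7.8K_p) = 2.4/(2·0.82) = 1.463, so K_p = 2.142/7.8 = 0.275.

K_p = 0.275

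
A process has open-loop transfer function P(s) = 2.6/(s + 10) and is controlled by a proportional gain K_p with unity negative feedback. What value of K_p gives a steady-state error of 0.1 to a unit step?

Steady-state error for a unit step on this type-0 loop is 1/(1 + K_p·P(0)).
P(0) = 0.26. Require 1/(1 + K_p·0.26) = 0.1, so 1 + 0.26·K_p = 10.
K_p = (10 − 1)/0.26 = 34.6.

K_p = 34.6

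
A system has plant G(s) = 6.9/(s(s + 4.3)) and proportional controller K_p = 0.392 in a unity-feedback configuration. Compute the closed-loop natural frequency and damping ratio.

1 + K_p·G(s) = 0 gives s² + 4.3s + 2.705 = 0.
So ω_n² = 2.705 ⇒ ω_n = 1.645 rad/s, and ζ = 4.3/(2ω_n) = 1.31.

ω_n = 1.64 rad/s, ζ = 1.31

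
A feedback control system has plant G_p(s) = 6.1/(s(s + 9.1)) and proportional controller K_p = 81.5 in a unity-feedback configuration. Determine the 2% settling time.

T_s ≈ 0.879 s

Closed-loop characteristic equation: s² + 9.1s + 497.1 = 0, so ω_n = 22.3 rad/s and ζ = 9.1/(2·22.3) = 0.2041.
2% settling time T_s ≈ 4/(ζω_n) = 4/4.55 = 0.879 s.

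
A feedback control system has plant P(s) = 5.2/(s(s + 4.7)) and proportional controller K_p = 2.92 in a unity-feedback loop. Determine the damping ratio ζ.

1 + K_p·P(s) = 0 gives s² + 4.7s + 15.18 = 0.
So ω_n² = 15.18 ⇒ ω_n = 3.897 rad/s, and ζ = 4.7/(2ω_n) = 0.603.

ζ = 0.603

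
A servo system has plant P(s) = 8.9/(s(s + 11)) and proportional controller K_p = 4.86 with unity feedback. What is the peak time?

Closed-loop characteristic equation: s² + 11s + 43.25 = 0, so ω_n = 6.577 rad/s and ζ = 11/(2·6.577) = 0.8363.
Damped frequency ω_d = ω_n√(1−ζ²) = 3.606 rad/s, so peak time T_p = π/ω_d = 0.871 s.

T_p = 0.871 s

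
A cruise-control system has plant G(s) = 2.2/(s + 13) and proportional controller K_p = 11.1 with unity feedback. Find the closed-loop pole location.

s = -37.42

Closed-loop transfer function: T(s) = K_p·G(s)/(1 + K_p·G(s)) = 24.42/(s + 13 + 24.42) = 24.42/(s + 37.42).
The closed-loop pole is at s = −37.42.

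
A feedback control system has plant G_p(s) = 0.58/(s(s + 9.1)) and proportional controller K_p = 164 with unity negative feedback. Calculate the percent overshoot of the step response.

19.1%

From 1 + K_pG_p(s) = 0: s² + 9.1s + 95.12 = 0 ⇒ ω_n = 9.753, ζ = 0.4665.
%OS = 100·exp(−πζ/√(1−ζ²)) = 100·exp(−π·0.4665/√0.7824) = 19.1%.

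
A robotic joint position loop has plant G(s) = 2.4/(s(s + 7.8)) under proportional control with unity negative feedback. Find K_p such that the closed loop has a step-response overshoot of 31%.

K_p = 51.9

From %OS = 100·exp(−πζ/√(1−ζ²)) = 31%, ζ = −ln(0.31)/√(π²+ln²(0.31)) = 0.3493.
Characteristic equation s² + 7.8s + 2.4K_p = 0 gives ζ = 7.8/(2√(2.4K_p)).
Setting ζ = 0.3493: √(2.4K_p) = 7.8/(2·0.3493) = 11.16, so K_p = 124.7/2.4 = 51.9.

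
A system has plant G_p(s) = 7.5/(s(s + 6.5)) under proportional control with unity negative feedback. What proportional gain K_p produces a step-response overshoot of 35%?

K_p = 14

From %OS = 100·exp(−πζ/√(1−ζ²)) = 35%, ζ = −ln(0.35)/√(π²+ln²(0.35)) = 0.3169.
Characteristic equation s² + 6.5s + 7.5K_p = 0 gives ζ = 6.5/(2√(7.5K_p)).
Setting ζ = 0.3169: √(7.5K_p) = 6.5/(2·0.3169) = 10.25, so K_p = 105.2/7.5 = 14.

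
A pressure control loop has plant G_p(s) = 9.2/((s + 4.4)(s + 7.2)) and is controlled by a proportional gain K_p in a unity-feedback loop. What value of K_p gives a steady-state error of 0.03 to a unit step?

Steady-state error for a unit step on this type-0 loop is 1/(1 + K_p·G_p(0)).
G_p(0) = 0.2904. Require 1/(1 + K_p·0.2904) = 0.03, so 1 + 0.2904·K_p = 33.33.
K_p = (33.33 − 1)/0.2904 = 111.

K_p = 111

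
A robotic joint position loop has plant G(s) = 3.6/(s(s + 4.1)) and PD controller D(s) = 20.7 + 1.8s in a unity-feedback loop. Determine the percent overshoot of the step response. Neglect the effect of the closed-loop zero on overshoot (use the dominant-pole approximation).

Forward path: (20.7 + 1.8s)·3.6/(s(s+4.1)). The closed-loop characteristic equation is s² + (4.1 + 3.6·1.8)s + 3.6·20.7 = 0.
That is s² + 10.58s + 74.52 = 0, so ω_n = 8.632 rad/s and ζ = 10.58/(2·8.632) = 0.6128.
%OS = 100·exp(−πζ/√(1−ζ²)) = 8.75%.

8.75%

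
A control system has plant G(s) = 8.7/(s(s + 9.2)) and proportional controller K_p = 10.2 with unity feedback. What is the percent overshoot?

The closed-loop denominator s² + 9.2s + 88.74 gives ω_n = √88.74 = 9.42 and ζ = 9.2/(2ω_n) = 0.4883.
%OS = 100·exp(−πζ/√(1−ζ²)) = 100·exp(−π·0.4883/√0.7616) = 17.2%.

17.2%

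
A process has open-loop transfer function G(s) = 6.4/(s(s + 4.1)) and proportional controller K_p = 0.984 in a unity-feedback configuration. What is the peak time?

T_p = 2.17 s

From 1 + K_pG(s) = 0: s² + 4.1s + 6.298 = 0 ⇒ ω_n = 2.51, ζ = 0.8169.
Damped frequency ω_d = ω_n√(1−ζ²) = 1.447 rad/s, so peak time T_p = π/ω_d = 2.17 s.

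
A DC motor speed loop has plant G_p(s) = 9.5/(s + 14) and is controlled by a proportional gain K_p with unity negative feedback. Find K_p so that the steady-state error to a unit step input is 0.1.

K_p = 13.3

For a type-0 loop with proportional control, e_ss = 1/(1 + K_p·G_p(0)).
G_p(0) = 0.6786. Require 1/(1 + K_p·0.6786) = 0.1, so 1 + 0.6786·K_p = 10.
K_p = (10 − 1)/0.6786 = 13.3.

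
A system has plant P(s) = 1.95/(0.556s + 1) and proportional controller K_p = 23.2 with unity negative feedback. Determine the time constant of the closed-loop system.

Closed loop: T(s) = K_p·P/(1+K_p·P) = 45.24/(0.556s + 1 + 45.24), with pole at s = −(1 + 45.24)/0.556 = −83.17.
Closed-loop time constant τ = 1/83.17 = 0.012 s.

τ = 0.012 s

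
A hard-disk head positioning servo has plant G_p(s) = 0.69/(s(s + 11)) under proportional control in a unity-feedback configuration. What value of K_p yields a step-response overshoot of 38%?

K_p = 506

From %OS = 100·exp(−πζ/√(1−ζ²)) = 38%, ζ = −ln(0.38)/√(π²+ln²(0.38)) = 0.2943.
Characteristic equation s² + 11s + 0.69K_p = 0 gives ζ = 11/(2√(0.69K_p)).
Setting ζ = 0.2943: √(0.69K_p) = 11/(2·0.2943) = 18.69, so K_p = 349.1/0.69 = 506.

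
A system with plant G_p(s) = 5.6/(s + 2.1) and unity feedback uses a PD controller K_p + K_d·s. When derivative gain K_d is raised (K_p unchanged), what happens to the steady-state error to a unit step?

K_d affects only the transient (the s-coefficient); the DC loop gain, and hence e_ss, depends only on K_p.

unchanged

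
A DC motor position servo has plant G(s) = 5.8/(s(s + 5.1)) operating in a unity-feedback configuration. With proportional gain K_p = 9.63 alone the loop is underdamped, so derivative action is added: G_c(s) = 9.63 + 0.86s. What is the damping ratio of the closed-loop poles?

Forward path: (9.63 + 0.86s)·5.8/(s(s+5.1)). The closed-loop characteristic equation is s² + (5.1 + 5.8·0.86)s + 5.8·9.63 = 0.
That is s² + 10.09s + 55.85 = 0, so ω_n = 7.474 rad/s and ζ = 10.09/(2·7.474) = 0.6749.

ζ = 0.675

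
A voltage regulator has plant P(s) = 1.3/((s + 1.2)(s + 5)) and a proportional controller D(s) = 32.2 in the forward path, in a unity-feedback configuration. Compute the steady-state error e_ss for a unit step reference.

0.125

The loop is type 0. Static position error constant K_pos = D(0)·P(0) = 32.2·0.2167 = 6.977.
Steady-state error to a unit step: e_ss = 1/(1+K_pos) = 1/7.977 = 0.125.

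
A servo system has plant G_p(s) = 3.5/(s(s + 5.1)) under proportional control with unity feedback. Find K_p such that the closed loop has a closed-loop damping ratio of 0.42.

Closed-loop characteristic equation: s² + 5.1s + K_p·3.5 = 0.
So ω_n = √(3.5K_p) and 2ζω_n = 5.1, giving ζ = 5.1/(2√(3.5K_p)).
Setting ζ = 0.42: √(3.5K_p) = 5.1/(2·0.42) = 6.071, so K_p = 36.86/3.5 = 10.5.

K_p = 10.5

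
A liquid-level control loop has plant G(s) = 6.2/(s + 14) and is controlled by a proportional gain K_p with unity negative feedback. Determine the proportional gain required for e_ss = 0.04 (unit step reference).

K_p = 54.2

The loop is type 0, so e_ss(step) = 1/(1 + K_pos) with K_pos = K_p·G(0).
G(0) = 0.4429. Require 1/(1 + K_p·0.4429) = 0.04, so 1 + 0.4429·K_p = 25.
K_p = (25 − 1)/0.4429 = 54.2.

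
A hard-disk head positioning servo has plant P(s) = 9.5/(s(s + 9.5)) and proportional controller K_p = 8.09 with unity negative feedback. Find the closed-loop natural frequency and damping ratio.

ω_n = 8.77 rad/s, ζ = 0.542

The closed-loop denominator is s(s+9.5) + 8.09·9.5 = s² + 9.5s + 76.86.
So ω_n² = 76.86 ⇒ ω_n = 8.767 rad/s, and ζ = 9.5/(2ω_n) = 0.542.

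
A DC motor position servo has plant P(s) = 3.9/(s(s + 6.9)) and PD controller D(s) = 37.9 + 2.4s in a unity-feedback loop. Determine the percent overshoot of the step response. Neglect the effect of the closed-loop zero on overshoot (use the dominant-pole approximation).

Forward path: (37.9 + 2.4s)·3.9/(s(s+6.9)). The closed-loop characteristic equation is s² + (6.9 + 3.9·2.4)s + 3.9·37.9 = 0.
That is s² + 16.26s + 147.8 = 0, so ω_n = 12.16 rad/s and ζ = 16.26/(2·12.16) = 0.6687.
%OS = 100·exp(−πζ/√(1−ζ²)) = 5.93%.

5.93%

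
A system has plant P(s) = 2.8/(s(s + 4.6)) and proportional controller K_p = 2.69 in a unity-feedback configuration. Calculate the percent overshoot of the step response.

Closed-loop characteristic equation: s² + 4.6s + 7.532 = 0, so ω_n = 2.744 rad/s and ζ = 4.6/(2·2.744) = 0.8381.
%OS = 100·exp(−πζ/√(1−ζ²)) = 100·exp(−π·0.8381/√0.2977) = 0.802%.

0.802%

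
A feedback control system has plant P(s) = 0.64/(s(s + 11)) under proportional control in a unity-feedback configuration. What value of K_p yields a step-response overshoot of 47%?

From %OS = 100·exp(−πζ/√(1−ζ²)) = 47%, ζ = −ln(0.47)/√(π²+ln²(0.47)) = 0.2337.
Characteristic equation s² + 11s + 0.64K_p = 0 gives ζ = 11/(2√(0.64K_p)).
Setting ζ = 0.2337: √(0.64K_p) = 11/(2·0.2337) = 23.54, so K_p = 554/0.64 = 866.

K_p = 866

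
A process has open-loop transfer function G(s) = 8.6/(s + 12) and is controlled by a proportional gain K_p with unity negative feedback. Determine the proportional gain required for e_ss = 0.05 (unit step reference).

The loop is type 0, so e_ss(step) = 1/(1 + K_pos) with K_pos = K_p·G(0).
G(0) = 0.7167. Require 1/(1 + K_p·0.7167) = 0.05, so 1 + 0.7167·K_p = 20.
K_p = (20 − 1)/0.7167 = 26.5.

K_p = 26.5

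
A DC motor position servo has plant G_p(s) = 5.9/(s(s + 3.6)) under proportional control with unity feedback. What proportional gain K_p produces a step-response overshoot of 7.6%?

K_p = 1.37

From %OS = 100·exp(−πζ/√(1−ζ²)) = 7.6%, ζ = −ln(0.076)/√(π²+ln²(0.076)) = 0.6342.
Characteristic equation s² + 3.6s + 5.9K_p = 0 gives ζ = 3.6/(2√(5.9K_p)).
Setting ζ = 0.6342: √(5.9K_p) = 3.6/(2·0.6342) = 2.838, so K_p = 8.055/5.9 = 1.37.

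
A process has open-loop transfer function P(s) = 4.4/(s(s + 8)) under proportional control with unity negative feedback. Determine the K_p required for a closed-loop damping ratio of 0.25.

K_p = 58.2

Closed-loop characteristic equation: s² + 8s + K_p·4.4 = 0.
So ω_n = √(4.4K_p) and 2ζω_n = 8, giving ζ = 8/(2√(4.4K_p)).
Setting ζ = 0.25: √(4.4K_p) = 8/(2·0.25) = 16, so K_p = 256/4.4 = 58.2.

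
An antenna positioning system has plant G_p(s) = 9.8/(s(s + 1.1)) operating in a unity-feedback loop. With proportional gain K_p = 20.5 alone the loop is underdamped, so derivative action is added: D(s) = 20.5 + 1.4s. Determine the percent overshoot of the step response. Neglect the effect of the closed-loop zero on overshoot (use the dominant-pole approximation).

Forward path: (20.5 + 1.4s)·9.8/(s(s+1.1)). The closed-loop characteristic equation is s² + (1.1 + 9.8·1.4)s + 9.8·20.5 = 0.
That is s² + 14.82s + 200.9 = 0, so ω_n = 14.17 rad/s and ζ = 14.82/(2·14.17) = 0.5228.
%OS = 100·exp(−πζ/√(1−ζ²)) = 14.6%.

14.6%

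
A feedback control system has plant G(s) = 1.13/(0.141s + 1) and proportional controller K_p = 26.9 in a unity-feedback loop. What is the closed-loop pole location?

Closed loop: T(s) = K_p·G/(1+K_p·G) = 30.4/(0.141s + 1 + 30.4), with pole at s = −(1 + 30.4)/0.141 = −222.7.

s = -222.7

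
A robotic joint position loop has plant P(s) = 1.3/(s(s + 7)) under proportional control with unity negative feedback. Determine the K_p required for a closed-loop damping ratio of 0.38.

Closed-loop characteristic equation: s² + 7s + K_p·1.3 = 0.
So ω_n = √(1.3K_p) and 2ζω_n = 7, giving ζ = 7/(2√(1.3K_p)).
Setting ζ = 0.38: √(1.3K_p) = 7/(2·0.38) = 9.211, so K_p = 84.83/1.3 = 65.3.

K_p = 65.3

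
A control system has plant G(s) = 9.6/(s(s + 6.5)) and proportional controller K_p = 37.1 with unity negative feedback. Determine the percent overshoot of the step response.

From 1 + K_pG(s) = 0: s² + 6.5s + 356.2 = 0 ⇒ ω_n = 18.87, ζ = 0.1722.
%OS = 100·exp(−πζ/√(1−ζ²)) = 100·exp(−π·0.1722/√0.9703) = 57.7%.

57.7%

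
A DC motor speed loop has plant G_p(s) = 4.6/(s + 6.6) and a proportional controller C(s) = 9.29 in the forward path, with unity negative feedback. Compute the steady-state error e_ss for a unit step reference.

0.134

The loop is type 0. Static position error constant K_pos = C(0)·G_p(0) = 9.29·0.697 = 6.475.
Steady-state error to a unit step: e_ss = 1/(1+K_pos) = 1/7.475 = 0.134.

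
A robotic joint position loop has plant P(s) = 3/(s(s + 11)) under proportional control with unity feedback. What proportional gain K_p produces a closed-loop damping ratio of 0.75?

K_p = 17.9

Closed-loop characteristic equation: s² + 11s + K_p·3 = 0.
So ω_n = √(3K_p) and 2ζω_n = 11, giving ζ = 11/(2√(3K_p)).
Setting ζ = 0.75: √(3K_p) = 11/(2·0.75) = 7.333, so K_p = 53.78/3 = 17.9.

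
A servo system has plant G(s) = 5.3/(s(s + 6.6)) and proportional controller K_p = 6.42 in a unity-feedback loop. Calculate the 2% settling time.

The closed-loop denominator s² + 6.6s + 34.03 gives ω_n = √34.03 = 5.833 and ζ = 6.6/(2ω_n) = 0.5657.
2% settling time T_s ≈ 4/(ζω_n) = 4/3.3 = 1.21 s.

T_s ≈ 1.21 s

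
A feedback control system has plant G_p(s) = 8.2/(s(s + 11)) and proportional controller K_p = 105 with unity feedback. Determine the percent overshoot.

54.9%

From 1 + K_pG_p(s) = 0: s² + 11s + 861 = 0 ⇒ ω_n = 29.34, ζ = 0.1874.
%OS = 100·exp(−πζ/√(1−ζ²)) = 100·exp(−π·0.1874/√0.9649) = 54.9%.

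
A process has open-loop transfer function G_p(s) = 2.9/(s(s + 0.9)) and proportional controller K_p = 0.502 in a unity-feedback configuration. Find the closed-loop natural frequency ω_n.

ω_n = 1.21 rad/s

With unity feedback the closed-loop characteristic equation is s² + 0.9s + 0.502·2.9 = s² + 0.9s + 1.456 = 0.
Matching s² + 2ζω_n s + ω_n²: ω_n = √1.456 = 1.207 rad/s and 2ζω_n = 0.9, so ζ = 0.9/(2·1.207) = 0.373.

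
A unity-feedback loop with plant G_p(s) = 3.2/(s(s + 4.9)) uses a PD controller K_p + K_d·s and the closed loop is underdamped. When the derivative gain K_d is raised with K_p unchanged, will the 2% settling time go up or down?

Characteristic equation s² + (4.9 + 3.2K_d)s + 3.2K_p = 0: raising K_d increases ζω_n = (4.9+3.2K_d)/2 while the loop stays underdamped, so T_s ≈ 4/(ζω_n) decreases.

decrease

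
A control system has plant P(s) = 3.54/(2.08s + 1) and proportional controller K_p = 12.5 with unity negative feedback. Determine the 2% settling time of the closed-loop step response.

Closed loop: T(s) = K_p·P/(1+K_p·P) = 44.25/(2.08s + 1 + 44.25), with pole at s = −(1 + 44.25)/2.08 = −21.75.
τ = 1/21.75 = 0.04597 s, so 2% settling time ≈ 4τ = 0.184 s.

T_s ≈ 0.184 s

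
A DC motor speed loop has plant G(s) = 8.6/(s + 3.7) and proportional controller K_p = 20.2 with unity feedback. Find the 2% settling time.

Closed-loop transfer function: T(s) = K_p·G(s)/(1 + K_p·G(s)) = 173.7/(s + 3.7 + 173.7) = 173.7/(s + 177.4).
Time constant τ = 1/177.4 = 0.005636 s, so the 2% settling time is about 4τ = 0.0225 s.

T_s ≈ 0.0225 s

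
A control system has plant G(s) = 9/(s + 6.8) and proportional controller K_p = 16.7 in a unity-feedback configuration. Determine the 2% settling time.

Closed-loop transfer function: T(s) = K_p·G(s)/(1 + K_p·G(s)) = 150.3/(s + 6.8 + 150.3) = 150.3/(s + 157.1).
Time constant τ = 1/157.1 = 0.006365 s, so the 2% settling time is about 4τ = 0.0255 s.

T_s ≈ 0.0255 s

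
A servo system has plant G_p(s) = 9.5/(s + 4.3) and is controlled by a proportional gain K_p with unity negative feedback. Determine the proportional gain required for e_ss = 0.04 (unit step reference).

For a type-0 loop with proportional control, e_ss = 1/(1 + K_p·G_p(0)).
G_p(0) = 2.209. Require 1/(1 + K_p·2.209) = 0.04, so 1 + 2.209·K_p = 25.
K_p = (25 − 1)/2.209 = 10.9.

K_p = 10.9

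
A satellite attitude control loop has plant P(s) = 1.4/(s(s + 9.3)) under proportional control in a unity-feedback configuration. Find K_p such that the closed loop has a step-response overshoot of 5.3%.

From %OS = 100·exp(−πζ/√(1−ζ²)) = 5.3%, ζ = −ln(0.053)/√(π²+ln²(0.053)) = 0.683.
Characteristic equation s² + 9.3s + 1.4K_p = 0 gives ζ = 9.3/(2√(1.4K_p)).
Setting ζ = 0.683: √(1.4K_p) = 9.3/(2·0.683) = 6.808, so K_p = 46.35/1.4 = 33.1.

K_p = 33.1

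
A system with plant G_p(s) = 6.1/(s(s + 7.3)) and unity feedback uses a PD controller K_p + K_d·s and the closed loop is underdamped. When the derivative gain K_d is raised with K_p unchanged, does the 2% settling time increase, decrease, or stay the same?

decrease

Characteristic equation s² + (7.3 + 6.1K_d)s + 6.1K_p = 0: raising K_d increases ζω_n = (7.3+6.1K_d)/2 while the loop stays underdamped, so T_s ≈ 4/(ζω_n) decreases.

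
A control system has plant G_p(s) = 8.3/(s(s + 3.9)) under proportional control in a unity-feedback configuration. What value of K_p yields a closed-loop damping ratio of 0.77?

Closed-loop characteristic equation: s² + 3.9s + K_p·8.3 = 0.
So ω_n = √(8.3K_p) and 2ζω_n = 3.9, giving ζ = 3.9/(2√(8.3K_p)).
Setting ζ = 0.77: √(8.3K_p) = 3.9/(2·0.77) = 2.532, so K_p = 6.413/8.3 = 0.773.

K_p = 0.773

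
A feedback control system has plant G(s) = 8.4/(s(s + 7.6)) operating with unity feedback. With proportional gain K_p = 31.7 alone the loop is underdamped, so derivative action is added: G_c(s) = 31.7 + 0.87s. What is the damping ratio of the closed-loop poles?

Forward path: (31.7 + 0.87s)·8.4/(s(s+7.6)). The closed-loop characteristic equation is s² + (7.6 + 8.4·0.87)s + 8.4·31.7 = 0.
That is s² + 14.91s + 266.3 = 0, so ω_n = 16.32 rad/s and ζ = 14.91/(2·16.32) = 0.4568.

ζ = 0.457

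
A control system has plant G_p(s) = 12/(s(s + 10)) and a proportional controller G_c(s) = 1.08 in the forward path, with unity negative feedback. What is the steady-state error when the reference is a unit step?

The open loop G_c(s)G_p(s) has a pole at the origin (type 1), so the static position error constant is infinite and e_ss = 1/(1+∞) = 0.

0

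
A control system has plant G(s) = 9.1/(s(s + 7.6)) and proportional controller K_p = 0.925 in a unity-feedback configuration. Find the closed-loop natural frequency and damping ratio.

ω_n = 2.9 rad/s, ζ = 1.31

The closed-loop denominator is s(s+7.6) + 0.925·9.1 = s² + 7.6s + 8.418.
So ω_n² = 8.418 ⇒ ω_n = 2.901 rad/s, and ζ = 7.6/(2ω_n) = 1.31.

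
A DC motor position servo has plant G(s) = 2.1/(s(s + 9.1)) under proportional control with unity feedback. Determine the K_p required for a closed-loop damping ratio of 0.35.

K_p = 80.5

Closed-loop characteristic equation: s² + 9.1s + K_p·2.1 = 0.
So ω_n = √(2.1K_p) and 2ζω_n = 9.1, giving ζ = 9.1/(2√(2.1K_p)).
Setting ζ = 0.35: √(2.1K_p) = 9.1/(2·0.35) = 13, so K_p = 169/2.1 = 80.5.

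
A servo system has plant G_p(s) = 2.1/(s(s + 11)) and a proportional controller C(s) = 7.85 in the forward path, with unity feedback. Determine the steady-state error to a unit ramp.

0.667

The loop has one pole at the origin (type 1). Velocity error constant K_v = lim_{s→0} s·C(s)G_p(s) = 7.85·2.1/11 = 1.499.
Steady-state error to a unit ramp: e_ss = 1/K_v = 0.667.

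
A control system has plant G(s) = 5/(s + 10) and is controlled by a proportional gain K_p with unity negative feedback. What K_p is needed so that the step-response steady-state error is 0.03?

K_p = 64.7

Steady-state error for a unit step on this type-0 loop is 1/(1 + K_p·G(0)).
G(0) = 0.5. Require 1/(1 + K_p·0.5) = 0.03, so 1 + 0.5·K_p = 33.33.
K_p = (33.33 − 1)/0.5 = 64.7.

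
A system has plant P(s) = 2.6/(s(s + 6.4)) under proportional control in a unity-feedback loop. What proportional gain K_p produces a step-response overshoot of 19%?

K_p = 18

From %OS = 100·exp(−πζ/√(1−ζ²)) = 19%, ζ = −ln(0.19)/√(π²+ln²(0.19)) = 0.4673.
Characteristic equation s² + 6.4s + 2.6K_p = 0 gives ζ = 6.4/(2√(2.6K_p)).
Setting ζ = 0.4673: √(2.6K_p) = 6.4/(2·0.4673) = 6.847, so K_p = 46.88/2.6 = 18.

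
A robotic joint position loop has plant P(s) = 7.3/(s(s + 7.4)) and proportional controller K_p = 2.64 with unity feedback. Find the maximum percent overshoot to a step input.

Closed-loop characteristic equation: s² + 7.4s + 19.27 = 0, so ω_n = 4.39 rad/s and ζ = 7.4/(2·4.39) = 0.8428.
%OS = 100·exp(−πζ/√(1−ζ²)) = 100·exp(−π·0.8428/√0.2896) = 0.73%.

0.73%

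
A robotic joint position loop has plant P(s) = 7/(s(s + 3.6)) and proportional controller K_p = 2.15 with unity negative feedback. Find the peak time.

Closed-loop characteristic equation: s² + 3.6s + 15.05 = 0, so ω_n = 3.879 rad/s and ζ = 3.6/(2·3.879) = 0.464.
Damped frequency ω_d = ω_n√(1−ζ²) = 3.437 rad/s, so peak time T_p = π/ω_d = 0.914 s.

T_p = 0.914 s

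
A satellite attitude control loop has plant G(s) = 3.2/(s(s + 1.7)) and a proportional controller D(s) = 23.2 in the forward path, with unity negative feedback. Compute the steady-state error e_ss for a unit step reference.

0

The open loop D(s)G(s) has a pole at the origin (type 1), so the static position error constant is infinite and e_ss = 1/(1+∞) = 0.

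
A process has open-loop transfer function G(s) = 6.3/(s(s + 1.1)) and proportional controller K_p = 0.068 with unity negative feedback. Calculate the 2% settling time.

T_s ≈ 7.27 s

The closed-loop denominator s² + 1.1s + 0.4284 gives ω_n = √0.4284 = 0.6545 and ζ = 1.1/(2ω_n) = 0.8403.
2% settling time T_s ≈ 4/(ζω_n) = 4/0.55 = 7.27 s.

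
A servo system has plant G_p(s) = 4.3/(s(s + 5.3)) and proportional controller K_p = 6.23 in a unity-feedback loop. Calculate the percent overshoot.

15.4%

Closed-loop characteristic equation: s² + 5.3s + 26.79 = 0, so ω_n = 5.176 rad/s and ζ = 5.3/(2·5.176) = 0.512.
%OS = 100·exp(−πζ/√(1−ζ²)) = 100·exp(−π·0.512/√0.7379) = 15.4%.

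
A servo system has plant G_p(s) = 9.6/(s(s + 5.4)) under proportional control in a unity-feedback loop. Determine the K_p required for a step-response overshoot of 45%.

From %OS = 100·exp(−πζ/√(1−ζ²)) = 45%, ζ = −ln(0.45)/√(π²+ln²(0.45)) = 0.2463.
Characteristic equation s² + 5.4s + 9.6K_p = 0 gives ζ = 5.4/(2√(9.6K_p)).
Setting ζ = 0.2463: √(9.6K_p) = 5.4/(2·0.2463) = 10.96, so K_p = 120.1/9.6 = 12.5.

K_p = 12.5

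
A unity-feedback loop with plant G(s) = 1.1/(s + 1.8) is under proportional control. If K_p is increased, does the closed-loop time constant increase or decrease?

The closed-loop bandwidth 1.8+K_p·1.1 grows with K_p, so τ shrinks.

decrease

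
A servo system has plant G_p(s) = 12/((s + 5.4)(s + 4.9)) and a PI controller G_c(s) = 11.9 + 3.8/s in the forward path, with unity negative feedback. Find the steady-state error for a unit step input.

0

The open loop G_c(s)G_p(s) has a pole at the origin (type 1), so the static position error constant is infinite and e_ss = 1/(1+∞) = 0.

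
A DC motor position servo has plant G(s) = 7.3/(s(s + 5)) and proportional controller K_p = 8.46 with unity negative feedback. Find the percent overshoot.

34.8%

Closed-loop characteristic equation: s² + 5s + 61.76 = 0, so ω_n = 7.859 rad/s and ζ = 5/(2·7.859) = 0.3181.
%OS = 100·exp(−πζ/√(1−ζ²)) = 100·exp(−π·0.3181/√0.8988) = 34.8%.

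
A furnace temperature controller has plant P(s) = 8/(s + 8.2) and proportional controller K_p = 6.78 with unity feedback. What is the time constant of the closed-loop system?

τ = 0.016 s

Closed-loop transfer function: T(s) = K_p·P(s)/(1 + K_p·P(s)) = 54.24/(s + 8.2 + 54.24) = 54.24/(s + 62.44).
Time constant τ = 1/62.44 = 0.016 s.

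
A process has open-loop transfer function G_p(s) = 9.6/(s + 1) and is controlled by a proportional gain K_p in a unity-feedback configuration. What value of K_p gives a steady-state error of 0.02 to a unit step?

Steady-state error for a unit step on this type-0 loop is 1/(1 + K_p·G_p(0)).
G_p(0) = 9.6. Require 1/(1 + K_p·9.6) = 0.02, so 1 + 9.6·K_p = 50.
K_p = (50 − 1)/9.6 = 5.1.

K_p = 5.1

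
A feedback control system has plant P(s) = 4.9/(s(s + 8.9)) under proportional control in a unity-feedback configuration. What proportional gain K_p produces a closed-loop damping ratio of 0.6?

Closed-loop characteristic equation: s² + 8.9s + K_p·4.9 = 0.
So ω_n = √(4.9K_p) and 2ζω_n = 8.9, giving ζ = 8.9/(2√(4.9K_p)).
Setting ζ = 0.6: √(4.9K_p) = 8.9/(2·0.6) = 7.417, so K_p = 55.01/4.9 = 11.2.

K_p = 11.2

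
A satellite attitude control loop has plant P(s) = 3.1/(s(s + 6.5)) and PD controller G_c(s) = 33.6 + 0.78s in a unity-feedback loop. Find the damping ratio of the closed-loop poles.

ζ = 0.437

Forward path: (33.6 + 0.78s)·3.1/(s(s+6.5)). The closed-loop characteristic equation is s² + (6.5 + 3.1·0.78)s + 3.1·33.6 = 0.
That is s² + 8.918s + 104.2 = 0, so ω_n = 10.21 rad/s and ζ = 8.918/(2·10.21) = 0.4369.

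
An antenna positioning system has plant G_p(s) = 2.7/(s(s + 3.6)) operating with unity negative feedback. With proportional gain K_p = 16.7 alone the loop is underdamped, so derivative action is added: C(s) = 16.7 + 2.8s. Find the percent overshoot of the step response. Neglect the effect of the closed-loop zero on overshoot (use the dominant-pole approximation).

0.916%

Forward path: (16.7 + 2.8s)·2.7/(s(s+3.6)). The closed-loop characteristic equation is s² + (3.6 + 2.7·2.8)s + 2.7·16.7 = 0.
That is s² + 11.16s + 45.09 = 0, so ω_n = 6.715 rad/s and ζ = 11.16/(2·6.715) = 0.831.
%OS = 100·exp(−πζ/√(1−ζ²)) = 0.916%.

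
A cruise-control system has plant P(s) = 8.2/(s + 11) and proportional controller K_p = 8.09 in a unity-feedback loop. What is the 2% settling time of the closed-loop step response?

Closed-loop transfer function: T(s) = K_p·P(s)/(1 + K_p·P(s)) = 66.34/(s + 11 + 66.34) = 66.34/(s + 77.34).
Time constant τ = 1/77.34 = 0.01293 s, so the 2% settling time is about 4τ = 0.0517 s.

T_s ≈ 0.0517 s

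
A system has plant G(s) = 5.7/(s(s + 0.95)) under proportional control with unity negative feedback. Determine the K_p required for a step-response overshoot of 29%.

K_p = 0.295

From %OS = 100·exp(−πζ/√(1−ζ²)) = 29%, ζ = −ln(0.29)/√(π²+ln²(0.29)) = 0.3666.
Characteristic equation s² + 0.95s + 5.7K_p = 0 gives ζ = 0.95/(2√(5.7K_p)).
Setting ζ = 0.3666: √(5.7K_p) = 0.95/(2·0.3666) = 1.296, so K_p = 1.679/5.7 = 0.295.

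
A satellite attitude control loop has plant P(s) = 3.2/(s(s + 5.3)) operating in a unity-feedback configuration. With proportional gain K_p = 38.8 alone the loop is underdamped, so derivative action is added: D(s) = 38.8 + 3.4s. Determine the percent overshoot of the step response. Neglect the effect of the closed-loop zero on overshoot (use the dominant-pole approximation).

Forward path: (38.8 + 3.4s)·3.2/(s(s+5.3)). The closed-loop characteristic equation is s² + (5.3 + 3.2·3.4)s + 3.2·38.8 = 0.
That is s² + 16.18s + 124.2 = 0, so ω_n = 11.14 rad/s and ζ = 16.18/(2·11.14) = 0.726.
%OS = 100·exp(−πζ/√(1−ζ²)) = 3.63%.

3.63%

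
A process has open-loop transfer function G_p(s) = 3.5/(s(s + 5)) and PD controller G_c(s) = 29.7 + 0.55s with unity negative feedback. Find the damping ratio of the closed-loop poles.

Forward path: (29.7 + 0.55s)·3.5/(s(s+5)). The closed-loop characteristic equation is s² + (5 + 3.5·0.55)s + 3.5·29.7 = 0.
That is s² + 6.925s + 104 = 0, so ω_n = 10.2 rad/s and ζ = 6.925/(2·10.2) = 0.3396.

ζ = 0.34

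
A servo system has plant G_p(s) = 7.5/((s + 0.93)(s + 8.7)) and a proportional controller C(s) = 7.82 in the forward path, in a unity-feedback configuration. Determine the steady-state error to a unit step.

The loop is type 0. Static position error constant K_pos = C(0)·G_p(0) = 7.82·0.927 = 7.249.
Steady-state error to a unit step: e_ss = 1/(1+K_pos) = 1/8.249 = 0.121.

0.121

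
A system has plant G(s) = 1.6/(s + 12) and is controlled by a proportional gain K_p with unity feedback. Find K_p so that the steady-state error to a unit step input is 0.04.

For a type-0 loop with proportional control, e_ss = 1/(1 + K_p·G(0)).
G(0) = 0.1333. Require 1/(1 + K_p·0.1333) = 0.04, so 1 + 0.1333·K_p = 25.
K_p = (25 − 1)/0.1333 = 180.

K_p = 180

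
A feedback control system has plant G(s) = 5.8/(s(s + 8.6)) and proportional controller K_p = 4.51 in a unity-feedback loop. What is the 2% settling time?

T_s ≈ 0.93 s

From 1 + K_pG(s) = 0: s² + 8.6s + 26.16 = 0 ⇒ ω_n = 5.114, ζ = 0.8407.
2% settling time T_s ≈ 4/(ζω_n) = 4/4.3 = 0.93 s.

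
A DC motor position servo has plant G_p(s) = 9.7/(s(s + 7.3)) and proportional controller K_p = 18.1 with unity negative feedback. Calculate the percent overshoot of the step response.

40.6%

The closed-loop denominator s² + 7.3s + 175.6 gives ω_n = √175.6 = 13.25 and ζ = 7.3/(2ω_n) = 0.2755.
%OS = 100·exp(−πζ/√(1−ζ²)) = 100·exp(−π·0.2755/√0.9241) = 40.6%.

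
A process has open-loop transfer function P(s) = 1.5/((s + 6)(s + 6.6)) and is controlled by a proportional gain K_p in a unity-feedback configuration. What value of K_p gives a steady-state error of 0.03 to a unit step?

The loop is type 0, so e_ss(step) = 1/(1 + K_pos) with K_pos = K_p·P(0).
P(0) = 0.03788. Require 1/(1 + K_p·0.03788) = 0.03, so 1 + 0.03788·K_p = 33.33.
K_p = (33.33 − 1)/0.03788 = 854.

K_p = 854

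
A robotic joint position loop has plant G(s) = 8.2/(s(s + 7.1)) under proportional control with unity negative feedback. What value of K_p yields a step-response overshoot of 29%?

K_p = 11.4

From %OS = 100·exp(−πζ/√(1−ζ²)) = 29%, ζ = −ln(0.29)/√(π²+ln²(0.29)) = 0.3666.
Characteristic equation s² + 7.1s + 8.2K_p = 0 gives ζ = 7.1/(2√(8.2K_p)).
Setting ζ = 0.3666: √(8.2K_p) = 7.1/(2·0.3666) = 9.684, so K_p = 93.77/8.2 = 11.4.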